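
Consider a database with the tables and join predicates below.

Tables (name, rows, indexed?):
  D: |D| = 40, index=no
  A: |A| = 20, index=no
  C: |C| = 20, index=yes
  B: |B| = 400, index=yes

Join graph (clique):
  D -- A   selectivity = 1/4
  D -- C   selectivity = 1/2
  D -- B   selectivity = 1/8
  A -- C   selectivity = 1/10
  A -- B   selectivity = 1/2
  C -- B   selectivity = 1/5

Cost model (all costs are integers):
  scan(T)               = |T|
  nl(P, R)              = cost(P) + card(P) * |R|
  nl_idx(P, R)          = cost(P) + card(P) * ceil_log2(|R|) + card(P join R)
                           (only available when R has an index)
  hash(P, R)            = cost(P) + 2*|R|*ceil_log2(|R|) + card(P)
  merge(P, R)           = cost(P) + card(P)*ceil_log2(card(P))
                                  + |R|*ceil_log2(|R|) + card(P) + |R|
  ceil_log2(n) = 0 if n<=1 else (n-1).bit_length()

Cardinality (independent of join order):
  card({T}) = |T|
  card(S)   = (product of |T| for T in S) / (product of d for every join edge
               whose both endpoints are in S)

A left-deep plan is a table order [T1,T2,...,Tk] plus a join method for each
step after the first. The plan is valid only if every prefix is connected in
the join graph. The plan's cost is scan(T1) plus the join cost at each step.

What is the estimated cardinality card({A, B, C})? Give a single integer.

Tables in S: A(20), B(400), C(20)
Edges inside S: A-C(d=10), A-B(d=2), C-B(d=5)
numerator = 20 * 400 * 20 = 160000
denominator = 10 * 2 * 5 = 100
card(S) = 160000 / 100 = 1600

1600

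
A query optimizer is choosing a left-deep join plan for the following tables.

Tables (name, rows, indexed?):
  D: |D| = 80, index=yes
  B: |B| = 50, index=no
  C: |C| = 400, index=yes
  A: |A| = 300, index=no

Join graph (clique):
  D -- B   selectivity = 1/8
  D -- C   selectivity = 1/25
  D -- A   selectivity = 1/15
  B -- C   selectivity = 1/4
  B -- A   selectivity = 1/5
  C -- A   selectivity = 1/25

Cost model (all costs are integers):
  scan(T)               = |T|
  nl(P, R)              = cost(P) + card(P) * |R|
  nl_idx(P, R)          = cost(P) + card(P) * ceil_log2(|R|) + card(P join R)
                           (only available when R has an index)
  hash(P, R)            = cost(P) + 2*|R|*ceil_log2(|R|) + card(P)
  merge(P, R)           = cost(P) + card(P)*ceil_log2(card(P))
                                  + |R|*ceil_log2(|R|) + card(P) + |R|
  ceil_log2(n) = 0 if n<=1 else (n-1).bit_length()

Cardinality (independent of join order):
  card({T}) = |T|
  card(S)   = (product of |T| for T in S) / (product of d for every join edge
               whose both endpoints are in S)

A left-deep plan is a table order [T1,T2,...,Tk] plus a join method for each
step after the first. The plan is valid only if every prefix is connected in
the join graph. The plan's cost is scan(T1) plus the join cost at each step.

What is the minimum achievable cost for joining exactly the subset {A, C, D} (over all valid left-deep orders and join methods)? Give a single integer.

8600

Selinger DP over subsets of {A,C,D}:
  {D}: scan cost=80, card=80
  {C}: scan cost=400, card=400
  {A}: scan cost=300, card=300
  {CD}: card=1280; try (D,hash)→1920, (C,nl_idx)→2080, (D,nl_idx)→4480, (C,merge)→4720, (D,merge)→5040, (C,hash)→7360 …(+2); best=1920 via (D,hash)
  {AD}: card=1600; try (D,hash)→1720, (A,merge)→3720, (D,merge)→3940, (D,nl_idx)→4000, (A,hash)→5560, (A,nl)→24080 …(+1); best=1720 via (D,hash)
  {AC}: card=4800; try (A,hash)→6200, (C,merge)→7300, (A,merge)→7400, (C,hash)→7800, (C,nl_idx)→7800, (C,nl)→120300 …(+1); best=6200 via (A,hash)
  {ACD}: card=1024; try (A,hash)→8600, (C,hash)→10520, (D,hash)→12120, (C,nl_idx)→17144, (A,merge)→20280, (C,merge)→24920 …(+5); best=8600 via (A,hash)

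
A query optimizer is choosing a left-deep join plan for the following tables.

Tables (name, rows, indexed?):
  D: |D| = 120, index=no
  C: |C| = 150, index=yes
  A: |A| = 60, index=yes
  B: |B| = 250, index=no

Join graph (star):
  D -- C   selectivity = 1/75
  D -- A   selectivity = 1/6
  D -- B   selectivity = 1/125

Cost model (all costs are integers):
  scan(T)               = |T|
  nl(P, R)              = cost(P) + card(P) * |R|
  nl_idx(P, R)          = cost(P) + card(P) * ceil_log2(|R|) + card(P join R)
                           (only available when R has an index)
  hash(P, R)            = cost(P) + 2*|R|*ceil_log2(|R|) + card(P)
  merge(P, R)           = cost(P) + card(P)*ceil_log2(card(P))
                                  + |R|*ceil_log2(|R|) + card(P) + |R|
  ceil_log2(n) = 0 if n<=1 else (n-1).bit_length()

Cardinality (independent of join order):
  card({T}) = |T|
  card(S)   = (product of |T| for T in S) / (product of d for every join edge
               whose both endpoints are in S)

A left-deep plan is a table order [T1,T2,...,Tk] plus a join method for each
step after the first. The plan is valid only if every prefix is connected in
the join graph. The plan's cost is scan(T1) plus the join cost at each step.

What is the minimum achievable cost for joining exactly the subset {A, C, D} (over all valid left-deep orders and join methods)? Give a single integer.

2280

Selinger DP over subsets of {A,C,D}:
  {D}: scan cost=120, card=120
  {C}: scan cost=150, card=150
  {A}: scan cost=60, card=60
  {CD}: card=240; try (C,nl_idx)→1320, (D,hash)→1980, (C,merge)→2430, (D,merge)→2460, (C,hash)→2640, (C,nl)→18120 …(+1); best=1320 via (C,nl_idx)
  {AD}: card=1200; try (A,hash)→960, (D,merge)→1440, (A,merge)→1500, (D,hash)→1800, (A,nl_idx)→2040, (D,nl)→7260 …(+1); best=960 via (A,hash)
  {ACD}: card=2400; try (A,hash)→2280, (A,merge)→3900, (C,hash)→4560, (A,nl_idx)→5160, (C,nl_idx)→12960, (A,nl)→15720 …(+2); best=2280 via (A,hash)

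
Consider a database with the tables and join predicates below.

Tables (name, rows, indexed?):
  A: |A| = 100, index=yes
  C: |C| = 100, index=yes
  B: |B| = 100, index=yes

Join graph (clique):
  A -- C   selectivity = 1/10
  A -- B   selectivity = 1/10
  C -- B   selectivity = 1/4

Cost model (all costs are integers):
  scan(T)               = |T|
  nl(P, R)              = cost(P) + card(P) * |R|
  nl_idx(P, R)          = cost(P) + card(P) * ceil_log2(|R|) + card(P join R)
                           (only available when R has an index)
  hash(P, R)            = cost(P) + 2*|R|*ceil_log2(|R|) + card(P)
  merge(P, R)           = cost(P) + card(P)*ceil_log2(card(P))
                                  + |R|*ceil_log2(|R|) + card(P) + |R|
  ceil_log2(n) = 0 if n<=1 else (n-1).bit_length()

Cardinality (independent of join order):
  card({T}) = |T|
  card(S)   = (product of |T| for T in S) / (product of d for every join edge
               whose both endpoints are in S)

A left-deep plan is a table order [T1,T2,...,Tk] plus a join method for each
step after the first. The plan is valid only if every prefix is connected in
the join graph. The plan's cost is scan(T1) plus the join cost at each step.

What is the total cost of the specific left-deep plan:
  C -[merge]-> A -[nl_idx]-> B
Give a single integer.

11200

step 1: scan C: cost=100, card=100
step 2: join A via merge
    card(P join A) = 100*100/(10) = 1000
    cost = 100 + 100*7 + 100*7 + 100 + 100 = 1700
step 3: join B via nl_idx
    card(P join B) = 1000*100/(10*4) = 2500
    cost = 1700 + 1000*7 + 2500 = 11200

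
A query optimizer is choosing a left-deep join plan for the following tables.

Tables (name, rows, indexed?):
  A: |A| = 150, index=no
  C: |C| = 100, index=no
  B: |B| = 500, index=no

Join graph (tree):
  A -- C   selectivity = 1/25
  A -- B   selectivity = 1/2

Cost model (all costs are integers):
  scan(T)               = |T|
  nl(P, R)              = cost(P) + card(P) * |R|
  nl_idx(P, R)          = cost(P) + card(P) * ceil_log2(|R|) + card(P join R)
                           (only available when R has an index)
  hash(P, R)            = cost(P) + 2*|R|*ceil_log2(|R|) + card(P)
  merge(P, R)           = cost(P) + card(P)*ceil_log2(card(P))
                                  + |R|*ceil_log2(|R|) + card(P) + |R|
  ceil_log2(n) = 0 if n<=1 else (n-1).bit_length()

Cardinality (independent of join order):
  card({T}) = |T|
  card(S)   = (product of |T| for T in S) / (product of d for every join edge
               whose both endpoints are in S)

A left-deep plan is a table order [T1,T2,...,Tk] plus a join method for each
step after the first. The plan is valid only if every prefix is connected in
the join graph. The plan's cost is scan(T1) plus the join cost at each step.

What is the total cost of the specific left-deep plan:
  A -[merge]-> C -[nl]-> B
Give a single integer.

302300

step 1: scan A: cost=150, card=150
step 2: join C via merge
    card(P join C) = 150*100/(25) = 600
    cost = 150 + 150*8 + 100*7 + 150 + 100 = 2300
step 3: join B via nl
    card(P join B) = 600*500/(2) = 150000
    cost = 2300 + 600*500 = 302300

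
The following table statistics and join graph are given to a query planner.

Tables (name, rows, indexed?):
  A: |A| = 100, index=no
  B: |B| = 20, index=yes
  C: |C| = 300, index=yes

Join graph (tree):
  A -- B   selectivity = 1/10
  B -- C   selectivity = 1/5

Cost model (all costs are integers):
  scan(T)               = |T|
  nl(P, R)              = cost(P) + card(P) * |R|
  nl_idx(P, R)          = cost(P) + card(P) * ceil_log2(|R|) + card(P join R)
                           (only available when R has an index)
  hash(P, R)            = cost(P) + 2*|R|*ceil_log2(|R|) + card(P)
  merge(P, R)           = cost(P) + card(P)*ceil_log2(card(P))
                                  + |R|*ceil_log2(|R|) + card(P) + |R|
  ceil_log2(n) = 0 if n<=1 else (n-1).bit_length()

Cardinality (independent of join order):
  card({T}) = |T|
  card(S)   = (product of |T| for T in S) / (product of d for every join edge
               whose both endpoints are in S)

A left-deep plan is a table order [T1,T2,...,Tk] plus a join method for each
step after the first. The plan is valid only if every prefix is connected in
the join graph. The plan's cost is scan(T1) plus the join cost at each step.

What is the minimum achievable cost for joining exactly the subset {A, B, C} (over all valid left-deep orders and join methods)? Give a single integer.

Selinger DP over subsets of {A,B,C}:
  {A}: scan cost=100, card=100
  {B}: scan cost=20, card=20
  {C}: scan cost=300, card=300
  {AB}: card=200; try (B,hash)→400, (B,nl_idx)→800, (A,merge)→940, (B,merge)→1020, (A,hash)→1440, (A,nl)→2020 …(+1); best=400 via (B,hash)
  {BC}: card=1200; try (B,hash)→800, (C,nl_idx)→1400, (B,nl_idx)→3000, (C,merge)→3140, (B,merge)→3420, (C,hash)→5440 …(+2); best=800 via (B,hash)
  {ABC}: card=12000; try (A,hash)→3400, (C,merge)→5200, (C,hash)→6000, (C,nl_idx)→14200, (A,merge)→16000, (C,nl)→60400 …(+1); best=3400 via (A,hash)

3400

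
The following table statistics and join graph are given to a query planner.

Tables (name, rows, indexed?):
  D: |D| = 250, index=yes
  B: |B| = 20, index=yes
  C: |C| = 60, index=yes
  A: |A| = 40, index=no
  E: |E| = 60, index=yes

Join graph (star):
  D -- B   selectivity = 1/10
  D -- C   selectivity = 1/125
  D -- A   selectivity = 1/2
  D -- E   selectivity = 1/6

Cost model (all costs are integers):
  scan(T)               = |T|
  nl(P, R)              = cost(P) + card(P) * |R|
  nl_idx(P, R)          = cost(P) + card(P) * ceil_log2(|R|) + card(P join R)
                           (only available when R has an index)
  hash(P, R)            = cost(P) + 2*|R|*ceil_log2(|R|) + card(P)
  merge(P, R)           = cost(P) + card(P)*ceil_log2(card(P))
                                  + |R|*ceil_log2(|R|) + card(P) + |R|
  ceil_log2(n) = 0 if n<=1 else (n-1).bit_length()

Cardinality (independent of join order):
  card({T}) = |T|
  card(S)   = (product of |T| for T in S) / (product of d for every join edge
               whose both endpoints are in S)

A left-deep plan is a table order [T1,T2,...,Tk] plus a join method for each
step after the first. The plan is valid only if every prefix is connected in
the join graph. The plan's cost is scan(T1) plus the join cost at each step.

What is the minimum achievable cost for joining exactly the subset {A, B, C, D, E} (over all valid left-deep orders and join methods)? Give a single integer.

Selinger DP over subsets of {A,B,C,D,E}:
  {D}: scan cost=250, card=250
  {B}: scan cost=20, card=20
  {C}: scan cost=60, card=60
  {A}: scan cost=40, card=40
  {E}: scan cost=60, card=60
  {BD}: card=500; try (D,nl_idx)→680, (B,hash)→700, (B,nl_idx)→2000, (D,merge)→2390, (B,merge)→2620, (D,hash)→4040 …(+2); best=680 via (D,nl_idx)
  {CD}: card=120; try (D,nl_idx)→660, (C,hash)→1220, (C,nl_idx)→1870, (D,merge)→2730, (C,merge)→2920, (D,hash)→4120 …(+2); best=660 via (D,nl_idx)
  {AD}: card=5000; try (A,hash)→980, (D,merge)→2570, (A,merge)→2780, (D,hash)→4080, (D,nl_idx)→5360, (D,nl)→10040 …(+1); best=980 via (A,hash)
  {DE}: card=2500; try (E,hash)→1220, (D,merge)→2730, (E,merge)→2920, (D,nl_idx)→3040, (D,hash)→4120, (E,nl_idx)→4250 …(+2); best=1220 via (E,hash)
  {BCD}: card=240; try (B,hash)→980, (B,nl_idx)→1500, (B,merge)→1740, (C,hash)→1900, (B,nl)→3060, (C,nl_idx)→3920 …(+2); best=980 via (B,hash)
  {ABD}: card=10000; try (A,hash)→1660, (A,merge)→5960, (B,hash)→6180, (A,nl)→20680, (B,nl_idx)→35980, (B,merge)→71100 …(+1); best=1660 via (A,hash)
  {BDE}: card=5000; try (E,hash)→1900, (B,hash)→3920, (E,merge)→6100, (E,nl_idx)→8680, (B,nl_idx)→18720, (E,nl)→30680 …(+2); best=1900 via (E,hash)
  {ACD}: card=2400; try (A,hash)→1260, (A,merge)→1900, (A,nl)→5460, (C,hash)→6700, (C,nl_idx)→33380, (C,merge)→71400 …(+1); best=1260 via (A,hash)
  {CDE}: card=1200; try (E,hash)→1500, (E,merge)→2040, (E,nl_idx)→2580, (C,hash)→4440, (E,nl)→7860, (C,nl_idx)→17420 …(+2); best=1500 via (E,hash)
  {ADE}: card=50000; try (A,hash)→4200, (E,hash)→6700, (A,merge)→34000, (E,merge)→71400, (E,nl_idx)→80980, (A,nl)→101220 …(+1); best=4200 via (A,hash)
  {ABCD}: card=4800; try (A,hash)→1700, (A,merge)→3420, (B,hash)→3860, (A,nl)→10580, (C,hash)→12380, (B,nl_idx)→18060 …(+5); best=1700 via (A,hash)
  {BCDE}: card=2400; try (E,hash)→1940, (B,hash)→2900, (E,merge)→3560, (E,nl_idx)→4820, (C,hash)→7620, (B,nl_idx)→9900 …(+6); best=1940 via (E,hash)
  {ABDE}: card=100000; try (A,hash)→7380, (E,hash)→12380, (B,hash)→54400, (A,merge)→72180, (E,merge)→152080, (E,nl_idx)→161660 …(+5); best=7380 via (A,hash)
  {ACDE}: card=24000; try (A,hash)→3180, (E,hash)→4380, (A,merge)→16180, (E,merge)→32880, (E,nl_idx)→39660, (A,nl)→49500 …(+5); best=3180 via (A,hash)
  {ABCDE}: card=48000; try (A,hash)→4820, (E,hash)→7220, (B,hash)→27380, (A,merge)→33420, (E,merge)→69320, (E,nl_idx)→78500 …(+9); best=4820 via (A,hash)

4820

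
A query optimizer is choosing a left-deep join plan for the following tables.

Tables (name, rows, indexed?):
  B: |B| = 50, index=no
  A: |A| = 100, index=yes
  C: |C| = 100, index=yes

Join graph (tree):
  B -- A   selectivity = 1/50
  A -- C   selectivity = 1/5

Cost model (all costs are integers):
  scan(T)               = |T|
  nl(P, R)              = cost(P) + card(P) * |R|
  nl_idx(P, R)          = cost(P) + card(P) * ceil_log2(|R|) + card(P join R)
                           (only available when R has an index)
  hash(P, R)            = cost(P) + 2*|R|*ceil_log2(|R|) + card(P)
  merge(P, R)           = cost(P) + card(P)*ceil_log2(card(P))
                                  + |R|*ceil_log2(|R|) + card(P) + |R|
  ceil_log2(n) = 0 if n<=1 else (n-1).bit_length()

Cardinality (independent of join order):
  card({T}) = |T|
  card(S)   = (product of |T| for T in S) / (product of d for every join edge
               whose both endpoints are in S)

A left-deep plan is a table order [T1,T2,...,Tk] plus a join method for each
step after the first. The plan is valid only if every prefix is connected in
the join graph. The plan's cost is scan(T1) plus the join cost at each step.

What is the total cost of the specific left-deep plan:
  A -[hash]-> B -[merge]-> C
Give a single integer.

step 1: scan A: cost=100, card=100
step 2: join B via hash
    card(P join B) = 100*50/(50) = 100
    cost = 100 + 2*50*6 + 100 = 800
step 3: join C via merge
    card(P join C) = 100*100/(5) = 2000
    cost = 800 + 100*7 + 100*7 + 100 + 100 = 2400

2400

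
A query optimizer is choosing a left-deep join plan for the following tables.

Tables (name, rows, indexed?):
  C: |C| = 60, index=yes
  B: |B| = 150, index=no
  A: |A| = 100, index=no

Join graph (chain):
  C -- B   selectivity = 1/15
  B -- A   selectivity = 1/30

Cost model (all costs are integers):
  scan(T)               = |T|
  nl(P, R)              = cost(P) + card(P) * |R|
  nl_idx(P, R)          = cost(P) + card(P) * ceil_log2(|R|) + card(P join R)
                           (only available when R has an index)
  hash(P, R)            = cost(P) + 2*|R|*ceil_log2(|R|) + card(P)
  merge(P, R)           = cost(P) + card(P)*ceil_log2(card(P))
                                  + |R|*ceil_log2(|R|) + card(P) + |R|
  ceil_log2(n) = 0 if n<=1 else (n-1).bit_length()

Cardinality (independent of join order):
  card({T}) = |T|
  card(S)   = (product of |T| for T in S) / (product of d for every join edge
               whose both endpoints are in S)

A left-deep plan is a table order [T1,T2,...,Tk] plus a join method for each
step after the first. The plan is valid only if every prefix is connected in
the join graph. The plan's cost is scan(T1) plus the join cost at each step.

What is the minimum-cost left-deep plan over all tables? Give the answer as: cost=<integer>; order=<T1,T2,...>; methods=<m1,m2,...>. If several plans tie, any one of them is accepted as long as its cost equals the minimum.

cost=2920; order=B,A,C; methods=hash,hash

Selinger DP (subsets sized 1..n):
  {C}: scan cost=60, card=60
  {B}: scan cost=150, card=150
  {A}: scan cost=100, card=100
  {BC}: card=600; try (C,hash)→1020, (C,nl_idx)→1650, (B,merge)→1830, (C,merge)→1920, (B,hash)→2520, (B,nl)→9060 …(+1); best=1020 via (C,hash)
  {AB}: card=500; try (A,hash)→1700, (B,merge)→2250, (A,merge)→2300, (B,hash)→2600, (B,nl)→15100, (A,nl)→15150; best=1700 via (A,hash)
  {ABC}: card=2000; try (C,hash)→2920, (A,hash)→3020, (C,nl_idx)→6700, (C,merge)→7120, (A,merge)→8420, (C,nl)→31700 …(+1); best=2920 via (C,hash)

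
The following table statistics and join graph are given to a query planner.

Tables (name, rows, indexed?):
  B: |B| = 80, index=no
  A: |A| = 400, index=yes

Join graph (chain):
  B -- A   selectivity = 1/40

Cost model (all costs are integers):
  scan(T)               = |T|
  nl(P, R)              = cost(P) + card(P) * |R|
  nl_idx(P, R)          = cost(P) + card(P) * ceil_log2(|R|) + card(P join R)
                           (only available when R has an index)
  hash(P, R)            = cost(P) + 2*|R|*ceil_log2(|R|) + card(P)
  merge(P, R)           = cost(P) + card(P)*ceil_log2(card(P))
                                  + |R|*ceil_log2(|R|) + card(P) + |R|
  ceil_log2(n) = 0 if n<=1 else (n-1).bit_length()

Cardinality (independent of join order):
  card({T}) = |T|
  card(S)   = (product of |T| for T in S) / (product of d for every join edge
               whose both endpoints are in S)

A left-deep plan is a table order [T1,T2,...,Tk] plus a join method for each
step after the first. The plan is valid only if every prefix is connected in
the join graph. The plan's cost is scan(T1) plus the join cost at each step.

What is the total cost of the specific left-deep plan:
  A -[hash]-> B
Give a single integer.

step 1: scan A: cost=400, card=400
step 2: join B via hash
    card(P join B) = 400*80/(40) = 800
    cost = 400 + 2*80*7 + 400 = 1920

1920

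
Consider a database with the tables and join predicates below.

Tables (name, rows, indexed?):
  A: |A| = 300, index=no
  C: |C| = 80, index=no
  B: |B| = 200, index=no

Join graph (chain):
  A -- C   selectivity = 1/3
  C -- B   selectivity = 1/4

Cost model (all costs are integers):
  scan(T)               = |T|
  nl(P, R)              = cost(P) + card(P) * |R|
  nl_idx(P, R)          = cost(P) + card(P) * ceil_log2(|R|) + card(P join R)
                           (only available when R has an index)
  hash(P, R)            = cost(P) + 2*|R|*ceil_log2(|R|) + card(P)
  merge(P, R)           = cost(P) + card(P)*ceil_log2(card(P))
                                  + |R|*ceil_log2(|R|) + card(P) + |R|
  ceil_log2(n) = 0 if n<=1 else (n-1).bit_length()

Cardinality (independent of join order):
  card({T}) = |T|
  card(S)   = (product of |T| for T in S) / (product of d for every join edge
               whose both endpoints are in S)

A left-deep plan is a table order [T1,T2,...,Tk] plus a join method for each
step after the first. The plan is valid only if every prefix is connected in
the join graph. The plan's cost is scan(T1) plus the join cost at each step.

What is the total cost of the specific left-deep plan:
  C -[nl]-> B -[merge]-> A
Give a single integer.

step 1: scan C: cost=80, card=80
step 2: join B via nl
    card(P join B) = 80*200/(4) = 4000
    cost = 80 + 80*200 = 16080
step 3: join A via merge
    card(P join A) = 4000*300/(3) = 400000
    cost = 16080 + 4000*12 + 300*9 + 4000 + 300 = 71080

71080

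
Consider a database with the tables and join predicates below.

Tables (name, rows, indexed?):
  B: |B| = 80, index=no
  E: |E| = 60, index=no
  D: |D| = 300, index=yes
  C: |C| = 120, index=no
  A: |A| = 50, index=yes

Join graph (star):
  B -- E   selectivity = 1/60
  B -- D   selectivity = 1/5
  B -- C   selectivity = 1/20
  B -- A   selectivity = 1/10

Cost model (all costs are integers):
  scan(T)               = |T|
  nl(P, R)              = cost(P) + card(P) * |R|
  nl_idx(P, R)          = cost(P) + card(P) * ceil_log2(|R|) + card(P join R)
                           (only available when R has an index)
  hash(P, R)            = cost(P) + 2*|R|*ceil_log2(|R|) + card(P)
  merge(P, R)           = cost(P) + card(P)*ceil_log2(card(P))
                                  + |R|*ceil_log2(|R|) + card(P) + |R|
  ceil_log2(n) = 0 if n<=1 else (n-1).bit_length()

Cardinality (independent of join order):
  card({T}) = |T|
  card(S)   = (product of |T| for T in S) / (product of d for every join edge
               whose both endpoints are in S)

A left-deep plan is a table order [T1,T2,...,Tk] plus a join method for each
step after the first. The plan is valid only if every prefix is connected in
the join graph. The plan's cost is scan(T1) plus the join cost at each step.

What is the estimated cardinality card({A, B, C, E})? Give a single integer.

Tables in S: A(50), B(80), C(120), E(60)
Edges inside S: B-E(d=60), B-C(d=20), B-A(d=10)
numerator = 50 * 80 * 120 * 60 = 28800000
denominator = 60 * 20 * 10 = 12000
card(S) = 28800000 / 12000 = 2400

2400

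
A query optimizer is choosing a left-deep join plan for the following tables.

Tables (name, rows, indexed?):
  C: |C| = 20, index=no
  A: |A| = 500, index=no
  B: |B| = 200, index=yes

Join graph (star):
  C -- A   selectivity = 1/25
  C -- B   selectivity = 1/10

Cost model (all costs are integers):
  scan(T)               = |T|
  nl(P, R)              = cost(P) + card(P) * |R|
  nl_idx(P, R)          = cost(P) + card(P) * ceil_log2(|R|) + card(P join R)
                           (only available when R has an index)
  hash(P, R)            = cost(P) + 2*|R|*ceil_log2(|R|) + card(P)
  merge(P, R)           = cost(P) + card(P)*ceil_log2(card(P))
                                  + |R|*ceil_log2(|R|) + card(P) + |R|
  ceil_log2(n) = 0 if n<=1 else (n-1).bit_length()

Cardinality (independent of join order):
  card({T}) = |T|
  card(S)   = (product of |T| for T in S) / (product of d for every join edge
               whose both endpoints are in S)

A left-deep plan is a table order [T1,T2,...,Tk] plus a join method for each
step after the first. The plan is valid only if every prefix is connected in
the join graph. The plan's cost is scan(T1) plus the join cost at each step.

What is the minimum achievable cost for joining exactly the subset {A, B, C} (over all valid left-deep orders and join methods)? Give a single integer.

4800

Selinger DP over subsets of {A,B,C}:
  {C}: scan cost=20, card=20
  {A}: scan cost=500, card=500
  {B}: scan cost=200, card=200
  {AC}: card=400; try (C,hash)→1200, (A,merge)→5140, (C,merge)→5620, (A,hash)→9040, (A,nl)→10020, (C,nl)→10500; best=1200 via (C,hash)
  {BC}: card=400; try (B,nl_idx)→580, (C,hash)→600, (B,merge)→1940, (C,merge)→2120, (B,hash)→3240, (B,nl)→4020 …(+1); best=580 via (B,nl_idx)
  {ABC}: card=8000; try (B,hash)→4800, (B,merge)→7000, (A,merge)→9580, (A,hash)→9980, (B,nl_idx)→12400, (B,nl)→81200 …(+1); best=4800 via (B,hash)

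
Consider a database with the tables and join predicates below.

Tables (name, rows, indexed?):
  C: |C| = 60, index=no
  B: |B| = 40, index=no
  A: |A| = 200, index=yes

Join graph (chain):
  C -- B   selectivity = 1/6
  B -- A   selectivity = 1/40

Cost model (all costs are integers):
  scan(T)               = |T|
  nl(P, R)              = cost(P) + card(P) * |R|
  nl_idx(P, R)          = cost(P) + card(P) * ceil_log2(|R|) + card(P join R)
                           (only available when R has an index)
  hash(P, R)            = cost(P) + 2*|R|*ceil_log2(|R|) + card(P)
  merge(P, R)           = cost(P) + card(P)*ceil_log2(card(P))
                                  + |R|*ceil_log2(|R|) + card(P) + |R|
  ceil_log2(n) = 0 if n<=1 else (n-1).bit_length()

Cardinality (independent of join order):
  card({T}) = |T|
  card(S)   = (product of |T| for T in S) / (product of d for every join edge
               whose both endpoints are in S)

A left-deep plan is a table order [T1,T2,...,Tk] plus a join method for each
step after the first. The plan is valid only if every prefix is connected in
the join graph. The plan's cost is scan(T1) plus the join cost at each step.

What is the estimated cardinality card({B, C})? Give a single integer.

400

Tables in S: B(40), C(60)
Edges inside S: C-B(d=6)
numerator = 40 * 60 = 2400
denominator = 6 = 6
card(S) = 2400 / 6 = 400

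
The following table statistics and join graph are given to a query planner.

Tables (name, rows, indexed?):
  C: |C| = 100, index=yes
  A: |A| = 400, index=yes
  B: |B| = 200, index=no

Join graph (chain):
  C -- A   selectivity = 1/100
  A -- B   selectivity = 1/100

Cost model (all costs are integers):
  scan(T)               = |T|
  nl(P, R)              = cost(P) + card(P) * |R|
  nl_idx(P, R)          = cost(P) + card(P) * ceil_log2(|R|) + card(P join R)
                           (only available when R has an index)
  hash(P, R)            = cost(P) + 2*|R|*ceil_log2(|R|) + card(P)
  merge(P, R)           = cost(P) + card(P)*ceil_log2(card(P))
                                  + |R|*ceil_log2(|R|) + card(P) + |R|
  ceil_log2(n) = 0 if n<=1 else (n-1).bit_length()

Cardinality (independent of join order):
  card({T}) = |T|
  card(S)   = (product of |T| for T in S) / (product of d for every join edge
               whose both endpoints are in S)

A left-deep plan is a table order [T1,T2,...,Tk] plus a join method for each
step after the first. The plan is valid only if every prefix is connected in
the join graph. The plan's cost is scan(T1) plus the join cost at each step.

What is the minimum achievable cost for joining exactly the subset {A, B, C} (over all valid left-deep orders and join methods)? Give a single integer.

Selinger DP over subsets of {A,B,C}:
  {C}: scan cost=100, card=100
  {A}: scan cost=400, card=400
  {B}: scan cost=200, card=200
  {AC}: card=400; try (A,nl_idx)→1400, (C,hash)→2200, (C,nl_idx)→3600, (A,merge)→4900, (C,merge)→5200, (A,hash)→7400 …(+2); best=1400 via (A,nl_idx)
  {AB}: card=800; try (A,nl_idx)→2800, (B,hash)→4000, (A,merge)→6000, (B,merge)→6200, (A,hash)→7600, (A,nl)→80200 …(+1); best=2800 via (A,nl_idx)
  {ABC}: card=800; try (C,hash)→5000, (B,hash)→5000, (B,merge)→7200, (C,nl_idx)→9200, (C,merge)→12400, (B,nl)→81400 …(+1); best=5000 via (C,hash)

5000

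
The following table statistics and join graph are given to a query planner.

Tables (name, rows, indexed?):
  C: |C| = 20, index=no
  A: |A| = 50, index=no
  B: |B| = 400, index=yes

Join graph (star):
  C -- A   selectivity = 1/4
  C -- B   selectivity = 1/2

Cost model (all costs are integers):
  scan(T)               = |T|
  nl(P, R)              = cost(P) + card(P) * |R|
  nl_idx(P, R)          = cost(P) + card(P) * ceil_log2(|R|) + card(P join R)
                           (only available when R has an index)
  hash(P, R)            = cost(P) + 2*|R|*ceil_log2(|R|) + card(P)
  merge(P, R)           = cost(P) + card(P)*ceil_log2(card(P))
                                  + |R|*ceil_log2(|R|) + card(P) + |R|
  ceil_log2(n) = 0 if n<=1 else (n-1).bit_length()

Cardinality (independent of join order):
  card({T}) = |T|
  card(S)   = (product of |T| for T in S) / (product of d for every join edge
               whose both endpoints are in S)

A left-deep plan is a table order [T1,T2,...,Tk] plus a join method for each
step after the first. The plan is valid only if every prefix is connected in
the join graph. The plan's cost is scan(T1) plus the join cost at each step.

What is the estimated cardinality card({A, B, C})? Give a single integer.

50000

Tables in S: A(50), B(400), C(20)
Edges inside S: C-A(d=4), C-B(d=2)
numerator = 50 * 400 * 20 = 400000
denominator = 4 * 2 = 8
card(S) = 400000 / 8 = 50000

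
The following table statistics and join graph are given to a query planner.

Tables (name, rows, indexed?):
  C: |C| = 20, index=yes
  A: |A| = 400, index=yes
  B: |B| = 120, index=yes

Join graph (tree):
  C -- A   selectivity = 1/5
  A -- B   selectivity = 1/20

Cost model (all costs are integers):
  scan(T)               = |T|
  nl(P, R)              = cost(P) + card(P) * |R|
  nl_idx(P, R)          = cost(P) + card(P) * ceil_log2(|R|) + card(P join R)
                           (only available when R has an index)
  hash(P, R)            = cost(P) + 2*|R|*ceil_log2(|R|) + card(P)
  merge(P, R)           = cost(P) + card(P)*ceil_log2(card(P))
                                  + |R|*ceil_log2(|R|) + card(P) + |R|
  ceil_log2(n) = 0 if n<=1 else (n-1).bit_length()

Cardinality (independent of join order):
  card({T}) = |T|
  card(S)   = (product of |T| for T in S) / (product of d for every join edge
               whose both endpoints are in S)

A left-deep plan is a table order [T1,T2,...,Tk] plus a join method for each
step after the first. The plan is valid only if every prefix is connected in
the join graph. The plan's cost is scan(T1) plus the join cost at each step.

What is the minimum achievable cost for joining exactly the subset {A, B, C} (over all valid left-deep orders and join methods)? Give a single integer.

Selinger DP over subsets of {A,B,C}:
  {C}: scan cost=20, card=20
  {A}: scan cost=400, card=400
  {B}: scan cost=120, card=120
  {AC}: card=1600; try (C,hash)→1000, (A,nl_idx)→1800, (C,nl_idx)→4000, (A,merge)→4140, (C,merge)→4520, (A,hash)→7240 …(+2); best=1000 via (C,hash)
  {AB}: card=2400; try (B,hash)→2480, (A,nl_idx)→3600, (A,merge)→5080, (B,merge)→5360, (B,nl_idx)→5600, (A,hash)→7440 …(+2); best=2480 via (B,hash)
  {ABC}: card=9600; try (B,hash)→4280, (C,hash)→5080, (B,merge)→21160, (B,nl_idx)→21800, (C,nl_idx)→24080, (C,merge)→33800 …(+2); best=4280 via (B,hash)

4280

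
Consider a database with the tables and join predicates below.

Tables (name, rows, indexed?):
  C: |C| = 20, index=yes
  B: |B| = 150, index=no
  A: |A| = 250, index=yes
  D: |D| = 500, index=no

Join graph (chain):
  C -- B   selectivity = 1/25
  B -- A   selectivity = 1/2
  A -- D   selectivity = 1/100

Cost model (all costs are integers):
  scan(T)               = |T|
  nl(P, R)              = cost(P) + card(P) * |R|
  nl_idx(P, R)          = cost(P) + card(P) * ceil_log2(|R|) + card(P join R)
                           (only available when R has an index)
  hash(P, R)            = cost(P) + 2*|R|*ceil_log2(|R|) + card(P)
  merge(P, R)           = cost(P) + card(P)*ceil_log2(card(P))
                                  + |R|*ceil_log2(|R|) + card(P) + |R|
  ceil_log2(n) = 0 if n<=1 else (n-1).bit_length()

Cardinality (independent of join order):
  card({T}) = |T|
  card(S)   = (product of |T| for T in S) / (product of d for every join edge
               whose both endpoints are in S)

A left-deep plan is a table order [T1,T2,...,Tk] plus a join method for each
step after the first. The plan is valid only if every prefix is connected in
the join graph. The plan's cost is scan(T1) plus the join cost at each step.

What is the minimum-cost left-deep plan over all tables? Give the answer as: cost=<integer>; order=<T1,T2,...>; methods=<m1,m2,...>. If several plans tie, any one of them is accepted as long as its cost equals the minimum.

Selinger DP (subsets sized 1..n):
  {C}: scan cost=20, card=20
  {B}: scan cost=150, card=150
  {A}: scan cost=250, card=250
  {D}: scan cost=500, card=500
  {BC}: card=120; try (C,hash)→500, (C,nl_idx)→1020, (B,merge)→1490, (C,merge)→1620, (B,hash)→2440, (B,nl)→3020 …(+1); best=500 via (C,hash)
  {AB}: card=18750; try (B,hash)→2900, (A,merge)→3750, (B,merge)→3850, (A,hash)→4300, (A,nl_idx)→20100, (A,nl)→37650 …(+1); best=2900 via (B,hash)
  {AD}: card=1250; try (A,hash)→5000, (A,nl_idx)→5750, (D,merge)→7500, (A,merge)→7750, (D,hash)→9500, (D,nl)→125250 …(+1); best=5000 via (A,hash)
  {ABC}: card=15000; try (A,merge)→3710, (A,hash)→4620, (A,nl_idx)→16460, (C,hash)→21850, (A,nl)→30500, (C,nl_idx)→111650 …(+2); best=3710 via (A,merge)
  {ABD}: card=93750; try (B,hash)→8650, (B,merge)→21350, (D,hash)→30650, (B,nl)→192500, (D,merge)→307900, (D,nl)→9377900; best=8650 via (B,hash)
  {ABCD}: card=75000; try (D,hash)→27710, (C,hash)→102600, (D,merge)→233710, (C,nl_idx)→552400, (C,merge)→1696270, (C,nl)→1883650 …(+1); best=27710 via (D,hash)

cost=27710; order=B,C,A,D; methods=hash,merge,hash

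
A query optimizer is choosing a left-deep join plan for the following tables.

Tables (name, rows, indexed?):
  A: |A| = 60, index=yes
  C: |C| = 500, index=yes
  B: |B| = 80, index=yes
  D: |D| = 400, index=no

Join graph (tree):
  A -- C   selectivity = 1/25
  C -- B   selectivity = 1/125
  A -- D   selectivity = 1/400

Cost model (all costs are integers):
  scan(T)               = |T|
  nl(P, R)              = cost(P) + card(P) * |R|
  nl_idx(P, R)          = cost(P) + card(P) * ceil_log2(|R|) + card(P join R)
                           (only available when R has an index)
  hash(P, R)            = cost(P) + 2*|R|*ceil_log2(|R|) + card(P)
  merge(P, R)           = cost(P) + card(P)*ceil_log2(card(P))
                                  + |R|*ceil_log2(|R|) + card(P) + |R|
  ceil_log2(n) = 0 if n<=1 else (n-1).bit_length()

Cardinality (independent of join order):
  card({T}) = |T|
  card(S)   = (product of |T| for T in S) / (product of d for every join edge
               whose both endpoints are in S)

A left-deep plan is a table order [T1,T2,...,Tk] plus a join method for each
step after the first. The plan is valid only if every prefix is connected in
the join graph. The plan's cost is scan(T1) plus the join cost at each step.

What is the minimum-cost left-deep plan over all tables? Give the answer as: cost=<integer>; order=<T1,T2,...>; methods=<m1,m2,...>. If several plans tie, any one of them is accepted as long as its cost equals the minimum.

Selinger DP (subsets sized 1..n):
  {A}: scan cost=60, card=60
  {C}: scan cost=500, card=500
  {B}: scan cost=80, card=80
  {D}: scan cost=400, card=400
  {AC}: card=1200; try (A,hash)→1720, (C,nl_idx)→1800, (A,nl_idx)→4700, (C,merge)→5480, (A,merge)→5920, (C,hash)→9120 …(+2); best=1720 via (A,hash)
  {AD}: card=60; try (A,hash)→1520, (A,nl_idx)→2860, (D,merge)→4480, (A,merge)→4820, (D,hash)→7320, (D,nl)→24060 …(+1); best=1520 via (A,hash)
  {BC}: card=320; try (C,nl_idx)→1120, (B,hash)→2120, (B,nl_idx)→4320, (C,merge)→5720, (B,merge)→6140, (C,hash)→9160 …(+2); best=1120 via (C,nl_idx)
  {ABC}: card=768; try (A,hash)→2160, (A,nl_idx)→3808, (B,hash)→4040, (A,merge)→4740, (B,nl_idx)→10888, (B,merge)→16760 …(+2); best=2160 via (A,hash)
  {ACD}: card=1200; try (C,nl_idx)→3260, (C,merge)→6940, (D,hash)→10120, (C,hash)→10580, (D,merge)→20120, (C,nl)→31520 …(+1); best=3260 via (C,nl_idx)
  {ABCD}: card=768; try (B,hash)→5580, (D,hash)→10128, (B,nl_idx)→12428, (D,merge)→14608, (B,merge)→18300, (B,nl)→99260 …(+1); best=5580 via (B,hash)

cost=5580; order=D,A,C,B; methods=hash,nl_idx,hash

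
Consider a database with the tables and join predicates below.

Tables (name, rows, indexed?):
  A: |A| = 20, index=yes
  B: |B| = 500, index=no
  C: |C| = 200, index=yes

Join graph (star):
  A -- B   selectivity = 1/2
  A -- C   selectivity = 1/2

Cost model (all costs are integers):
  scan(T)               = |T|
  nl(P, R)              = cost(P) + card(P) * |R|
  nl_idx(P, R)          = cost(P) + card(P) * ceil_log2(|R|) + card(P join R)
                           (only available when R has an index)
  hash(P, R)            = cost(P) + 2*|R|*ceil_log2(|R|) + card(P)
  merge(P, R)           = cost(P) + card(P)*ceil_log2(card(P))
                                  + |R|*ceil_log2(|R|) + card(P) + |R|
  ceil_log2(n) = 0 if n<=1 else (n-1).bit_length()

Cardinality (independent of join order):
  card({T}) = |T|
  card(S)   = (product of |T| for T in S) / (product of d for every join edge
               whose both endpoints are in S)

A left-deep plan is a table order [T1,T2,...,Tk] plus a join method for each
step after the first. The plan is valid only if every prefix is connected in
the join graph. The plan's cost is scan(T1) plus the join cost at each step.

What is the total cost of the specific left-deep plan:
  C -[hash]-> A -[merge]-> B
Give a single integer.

step 1: scan C: cost=200, card=200
step 2: join A via hash
    card(P join A) = 200*20/(2) = 2000
    cost = 200 + 2*20*5 + 200 = 600
step 3: join B via merge
    card(P join B) = 2000*500/(2) = 500000
    cost = 600 + 2000*11 + 500*9 + 2000 + 500 = 29600

29600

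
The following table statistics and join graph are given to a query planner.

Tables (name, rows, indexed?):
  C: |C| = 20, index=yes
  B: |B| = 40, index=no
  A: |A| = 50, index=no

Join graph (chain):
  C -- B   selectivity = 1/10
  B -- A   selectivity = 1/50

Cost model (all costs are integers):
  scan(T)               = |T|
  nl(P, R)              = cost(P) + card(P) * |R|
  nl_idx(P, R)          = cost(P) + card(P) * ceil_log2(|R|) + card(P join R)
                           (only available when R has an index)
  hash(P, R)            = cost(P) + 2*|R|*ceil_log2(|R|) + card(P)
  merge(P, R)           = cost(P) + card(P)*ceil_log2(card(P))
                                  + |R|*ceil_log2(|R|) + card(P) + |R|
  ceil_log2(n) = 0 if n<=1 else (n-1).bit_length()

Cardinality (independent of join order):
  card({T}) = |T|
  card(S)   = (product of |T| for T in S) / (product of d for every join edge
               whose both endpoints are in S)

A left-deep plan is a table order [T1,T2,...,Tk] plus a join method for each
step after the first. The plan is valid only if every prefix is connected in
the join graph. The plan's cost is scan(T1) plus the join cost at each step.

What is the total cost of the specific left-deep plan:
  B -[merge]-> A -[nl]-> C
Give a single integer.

1470

step 1: scan B: cost=40, card=40
step 2: join A via merge
    card(P join A) = 40*50/(50) = 40
    cost = 40 + 40*6 + 50*6 + 40 + 50 = 670
step 3: join C via nl
    card(P join C) = 40*20/(10) = 80
    cost = 670 + 40*20 = 1470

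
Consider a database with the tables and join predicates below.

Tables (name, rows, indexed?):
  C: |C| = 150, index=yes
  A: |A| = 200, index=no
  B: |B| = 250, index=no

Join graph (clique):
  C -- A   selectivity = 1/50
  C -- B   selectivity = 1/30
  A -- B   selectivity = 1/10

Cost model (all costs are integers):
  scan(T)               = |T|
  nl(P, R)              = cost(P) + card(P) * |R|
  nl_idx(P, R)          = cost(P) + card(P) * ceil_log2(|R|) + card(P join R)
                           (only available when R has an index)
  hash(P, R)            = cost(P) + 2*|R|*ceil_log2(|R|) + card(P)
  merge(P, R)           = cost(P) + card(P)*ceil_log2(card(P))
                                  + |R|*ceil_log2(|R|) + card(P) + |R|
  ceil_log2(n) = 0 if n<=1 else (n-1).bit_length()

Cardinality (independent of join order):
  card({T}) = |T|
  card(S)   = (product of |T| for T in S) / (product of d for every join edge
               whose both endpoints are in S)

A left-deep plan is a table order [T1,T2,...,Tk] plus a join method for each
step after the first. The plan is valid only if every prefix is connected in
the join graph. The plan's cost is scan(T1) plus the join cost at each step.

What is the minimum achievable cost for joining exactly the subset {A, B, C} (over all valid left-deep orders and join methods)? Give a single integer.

Selinger DP over subsets of {A,B,C}:
  {C}: scan cost=150, card=150
  {A}: scan cost=200, card=200
  {B}: scan cost=250, card=250
  {AC}: card=600; try (C,nl_idx)→2400, (C,hash)→2800, (A,merge)→3300, (C,merge)→3350, (A,hash)→3500, (A,nl)→30150 …(+1); best=2400 via (C,nl_idx)
  {BC}: card=1250; try (C,hash)→2900, (C,nl_idx)→3500, (B,merge)→3750, (C,merge)→3850, (B,hash)→4300, (B,nl)→37650 …(+1); best=2900 via (C,hash)
  {AB}: card=5000; try (A,hash)→3700, (B,merge)→4250, (A,merge)→4300, (B,hash)→4400, (B,nl)→50200, (A,nl)→50250; best=3700 via (A,hash)
  {ABC}: card=500; try (B,hash)→7000, (A,hash)→7350, (C,hash)→11100, (B,merge)→11250, (A,merge)→19700, (C,nl_idx)→44200 …(+4); best=7000 via (B,hash)

7000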